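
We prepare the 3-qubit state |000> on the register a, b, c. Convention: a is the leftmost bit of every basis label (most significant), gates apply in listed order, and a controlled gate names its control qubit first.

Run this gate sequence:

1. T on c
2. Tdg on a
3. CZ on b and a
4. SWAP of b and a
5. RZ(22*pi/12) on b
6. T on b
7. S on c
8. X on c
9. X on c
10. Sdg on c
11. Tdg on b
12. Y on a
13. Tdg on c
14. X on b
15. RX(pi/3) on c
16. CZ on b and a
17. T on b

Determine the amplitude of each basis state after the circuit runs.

After the circuit, the state carries amplitude sqrt(3)*exp(5*I*pi/6)/2 on |110>, exp(I*pi/3)/2 on |111>, and 0 on every other basis state. Key observation: the block from step 6 through step 11 cancels to the identity and can be dropped.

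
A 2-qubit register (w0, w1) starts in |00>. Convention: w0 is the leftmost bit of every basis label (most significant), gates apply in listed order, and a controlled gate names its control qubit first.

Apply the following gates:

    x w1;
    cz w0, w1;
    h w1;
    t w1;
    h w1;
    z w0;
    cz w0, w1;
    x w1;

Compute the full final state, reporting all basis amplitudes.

The final amplitudes are 1/2 + exp(I*pi/4)/2 on |00>, 1/2 - exp(I*pi/4)/2 on |01>, 0 on |10>, 0 on |11>.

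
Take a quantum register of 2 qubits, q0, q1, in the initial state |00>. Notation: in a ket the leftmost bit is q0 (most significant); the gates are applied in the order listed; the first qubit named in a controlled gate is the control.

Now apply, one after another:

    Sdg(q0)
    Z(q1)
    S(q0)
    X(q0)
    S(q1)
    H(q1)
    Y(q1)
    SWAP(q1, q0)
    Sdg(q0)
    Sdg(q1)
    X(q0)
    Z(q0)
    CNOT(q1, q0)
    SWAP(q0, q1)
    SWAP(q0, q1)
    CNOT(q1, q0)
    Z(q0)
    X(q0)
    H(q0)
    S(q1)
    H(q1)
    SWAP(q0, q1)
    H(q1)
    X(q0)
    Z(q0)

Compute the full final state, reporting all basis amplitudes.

The resulting statevector has amplitude I/2 on |00>, -1/2 on |01>, I/2 on |10>, -1/2 on |11>.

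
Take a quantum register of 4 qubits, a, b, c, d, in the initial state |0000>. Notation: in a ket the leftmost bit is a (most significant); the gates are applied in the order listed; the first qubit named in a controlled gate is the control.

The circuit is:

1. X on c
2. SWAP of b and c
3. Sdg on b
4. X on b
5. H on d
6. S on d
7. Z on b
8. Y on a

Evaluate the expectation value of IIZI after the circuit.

The observable IIZI averages to 1.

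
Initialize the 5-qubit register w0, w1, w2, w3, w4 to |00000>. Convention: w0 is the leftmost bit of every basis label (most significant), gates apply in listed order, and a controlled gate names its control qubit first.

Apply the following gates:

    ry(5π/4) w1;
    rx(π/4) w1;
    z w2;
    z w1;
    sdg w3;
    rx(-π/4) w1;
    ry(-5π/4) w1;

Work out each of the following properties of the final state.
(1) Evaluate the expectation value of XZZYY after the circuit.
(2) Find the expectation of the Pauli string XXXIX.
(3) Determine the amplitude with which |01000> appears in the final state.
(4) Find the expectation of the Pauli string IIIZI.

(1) The observable XZZYY averages to 0.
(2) The observable XXXIX averages to 0.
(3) The final state's coefficient on |01000> equals 1/2 + sqrt(2)*I/2.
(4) The observable IIIZI averages to 1.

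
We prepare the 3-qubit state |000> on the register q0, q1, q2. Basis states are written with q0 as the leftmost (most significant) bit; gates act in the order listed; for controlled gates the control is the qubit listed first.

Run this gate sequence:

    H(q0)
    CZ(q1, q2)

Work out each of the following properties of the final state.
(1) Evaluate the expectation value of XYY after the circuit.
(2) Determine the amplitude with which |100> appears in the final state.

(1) The expectation value of XYY is 0.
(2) |100> carries amplitude sqrt(2)/2 in the final state.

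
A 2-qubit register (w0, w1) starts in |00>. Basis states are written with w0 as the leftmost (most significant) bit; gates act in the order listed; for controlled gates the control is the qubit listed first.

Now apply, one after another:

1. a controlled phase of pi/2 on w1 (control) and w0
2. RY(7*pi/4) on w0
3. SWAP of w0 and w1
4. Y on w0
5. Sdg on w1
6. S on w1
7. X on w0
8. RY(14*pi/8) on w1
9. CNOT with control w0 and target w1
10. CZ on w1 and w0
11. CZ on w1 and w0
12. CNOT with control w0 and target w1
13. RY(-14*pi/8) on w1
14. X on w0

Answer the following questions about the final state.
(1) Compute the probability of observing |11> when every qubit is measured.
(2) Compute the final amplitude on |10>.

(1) Outcome |11> occurs with probability 1/2 - sqrt(2)/4.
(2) |10> carries amplitude -I*sqrt(sqrt(2) + 2)/2 in the final state.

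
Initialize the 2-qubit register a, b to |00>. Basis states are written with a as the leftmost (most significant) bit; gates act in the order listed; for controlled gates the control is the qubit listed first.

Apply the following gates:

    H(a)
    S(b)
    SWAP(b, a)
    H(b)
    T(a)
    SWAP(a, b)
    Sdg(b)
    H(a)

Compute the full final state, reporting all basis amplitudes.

The final amplitudes are sqrt(2)/2 on |00>, 0 on |01>, sqrt(2)/2 on |10>, 0 on |11>.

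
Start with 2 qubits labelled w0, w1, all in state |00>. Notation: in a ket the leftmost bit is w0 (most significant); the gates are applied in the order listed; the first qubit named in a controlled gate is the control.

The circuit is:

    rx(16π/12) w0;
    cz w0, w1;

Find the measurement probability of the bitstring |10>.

Outcome |10> occurs with probability 3/4.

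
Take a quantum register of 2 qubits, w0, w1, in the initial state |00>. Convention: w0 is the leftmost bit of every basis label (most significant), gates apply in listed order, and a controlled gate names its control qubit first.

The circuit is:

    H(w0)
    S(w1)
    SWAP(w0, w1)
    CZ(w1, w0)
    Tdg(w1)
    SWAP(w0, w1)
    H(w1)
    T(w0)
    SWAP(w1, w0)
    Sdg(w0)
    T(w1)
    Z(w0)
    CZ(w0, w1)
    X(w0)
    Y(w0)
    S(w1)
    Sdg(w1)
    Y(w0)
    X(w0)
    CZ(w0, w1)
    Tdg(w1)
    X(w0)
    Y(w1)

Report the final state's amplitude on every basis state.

The final amplitudes are 1/2 on |00>, -1/2 on |01>, -I/2 on |10>, I/2 on |11>. Key observation: the block from step 13 through step 20 cancels to the identity and can be dropped.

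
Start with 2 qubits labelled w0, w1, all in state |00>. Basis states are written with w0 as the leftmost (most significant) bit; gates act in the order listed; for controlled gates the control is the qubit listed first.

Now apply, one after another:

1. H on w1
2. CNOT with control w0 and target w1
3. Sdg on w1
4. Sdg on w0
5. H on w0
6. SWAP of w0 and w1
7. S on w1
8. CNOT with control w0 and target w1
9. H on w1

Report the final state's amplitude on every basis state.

The final amplitudes are sqrt(2)*(1 + I)/4 on |00>, sqrt(2)*(1 - I)/4 on |01>, sqrt(2)*(1 - I)/4 on |10>, sqrt(2)*(1 + I)/4 on |11>.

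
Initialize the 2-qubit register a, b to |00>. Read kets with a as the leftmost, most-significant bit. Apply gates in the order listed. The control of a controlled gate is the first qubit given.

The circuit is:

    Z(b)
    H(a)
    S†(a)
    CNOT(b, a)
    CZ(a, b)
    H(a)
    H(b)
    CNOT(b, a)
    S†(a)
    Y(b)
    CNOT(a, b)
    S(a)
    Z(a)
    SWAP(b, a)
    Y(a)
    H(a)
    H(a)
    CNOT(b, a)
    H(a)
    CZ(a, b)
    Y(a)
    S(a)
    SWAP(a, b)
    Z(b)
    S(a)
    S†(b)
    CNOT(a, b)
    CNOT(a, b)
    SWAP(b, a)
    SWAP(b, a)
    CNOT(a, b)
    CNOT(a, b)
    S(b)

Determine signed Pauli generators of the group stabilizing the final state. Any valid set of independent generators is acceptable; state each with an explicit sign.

One valid set of independent stabilizer generators is +YI, -IX (any independent generating set of the same group is equally correct). Key observation: the block from step 26 through step 33 cancels to the identity and can be dropped.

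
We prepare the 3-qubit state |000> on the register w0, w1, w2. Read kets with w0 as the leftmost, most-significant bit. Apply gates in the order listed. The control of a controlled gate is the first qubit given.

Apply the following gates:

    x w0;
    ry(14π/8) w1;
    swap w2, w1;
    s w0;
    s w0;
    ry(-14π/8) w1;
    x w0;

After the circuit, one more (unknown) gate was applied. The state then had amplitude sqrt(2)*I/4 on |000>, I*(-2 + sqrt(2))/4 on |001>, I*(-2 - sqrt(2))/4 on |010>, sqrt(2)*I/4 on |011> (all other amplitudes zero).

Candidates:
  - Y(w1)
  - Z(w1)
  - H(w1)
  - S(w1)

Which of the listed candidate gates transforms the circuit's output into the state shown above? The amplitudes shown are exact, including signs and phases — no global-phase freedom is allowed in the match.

The applied gate was Y(w1).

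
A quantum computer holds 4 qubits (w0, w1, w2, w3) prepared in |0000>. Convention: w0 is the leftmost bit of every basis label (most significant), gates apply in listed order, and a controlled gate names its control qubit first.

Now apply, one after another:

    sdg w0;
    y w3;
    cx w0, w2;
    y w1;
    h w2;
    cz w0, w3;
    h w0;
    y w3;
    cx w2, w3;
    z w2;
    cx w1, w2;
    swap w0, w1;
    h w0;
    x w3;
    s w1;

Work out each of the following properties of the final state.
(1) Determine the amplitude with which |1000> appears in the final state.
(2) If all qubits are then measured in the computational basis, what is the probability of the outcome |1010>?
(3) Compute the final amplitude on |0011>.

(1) |1000> carries amplitude sqrt(2)*I/4 in the final state.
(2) Outcome |1010> occurs with probability 0.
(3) |0011> carries amplitude sqrt(2)*I/4 in the final state.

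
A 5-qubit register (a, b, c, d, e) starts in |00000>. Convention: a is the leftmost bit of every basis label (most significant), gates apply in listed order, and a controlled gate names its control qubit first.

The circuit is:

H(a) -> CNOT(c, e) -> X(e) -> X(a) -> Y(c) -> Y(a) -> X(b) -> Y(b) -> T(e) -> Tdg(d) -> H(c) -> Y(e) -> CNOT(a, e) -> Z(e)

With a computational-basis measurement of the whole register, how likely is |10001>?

Outcome |10001> occurs with probability 1/4.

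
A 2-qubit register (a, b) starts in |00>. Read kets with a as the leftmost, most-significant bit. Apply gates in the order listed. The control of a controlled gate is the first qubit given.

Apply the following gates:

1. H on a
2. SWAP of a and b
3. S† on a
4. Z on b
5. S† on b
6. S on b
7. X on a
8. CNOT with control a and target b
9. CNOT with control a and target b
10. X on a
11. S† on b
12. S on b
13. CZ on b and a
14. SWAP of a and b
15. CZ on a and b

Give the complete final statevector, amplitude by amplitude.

The resulting statevector has amplitude sqrt(2)/2 on |00>, 0 on |01>, -sqrt(2)/2 on |10>, 0 on |11>.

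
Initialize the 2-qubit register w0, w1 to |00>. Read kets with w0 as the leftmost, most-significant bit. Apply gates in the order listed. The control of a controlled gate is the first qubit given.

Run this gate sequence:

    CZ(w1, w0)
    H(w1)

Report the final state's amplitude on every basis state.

The resulting statevector has amplitude sqrt(2)/2 on |00>, sqrt(2)/2 on |01>, 0 on |10>, 0 on |11>.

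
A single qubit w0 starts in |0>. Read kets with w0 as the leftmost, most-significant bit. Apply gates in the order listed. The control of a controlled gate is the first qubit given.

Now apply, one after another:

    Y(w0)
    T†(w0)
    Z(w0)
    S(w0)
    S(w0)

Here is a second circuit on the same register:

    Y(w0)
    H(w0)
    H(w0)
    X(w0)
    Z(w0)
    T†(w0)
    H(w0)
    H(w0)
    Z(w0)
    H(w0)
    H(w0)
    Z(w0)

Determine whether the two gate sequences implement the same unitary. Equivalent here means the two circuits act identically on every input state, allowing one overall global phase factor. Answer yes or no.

No, they are not equivalent — no single phase factor reconciles the two unitaries.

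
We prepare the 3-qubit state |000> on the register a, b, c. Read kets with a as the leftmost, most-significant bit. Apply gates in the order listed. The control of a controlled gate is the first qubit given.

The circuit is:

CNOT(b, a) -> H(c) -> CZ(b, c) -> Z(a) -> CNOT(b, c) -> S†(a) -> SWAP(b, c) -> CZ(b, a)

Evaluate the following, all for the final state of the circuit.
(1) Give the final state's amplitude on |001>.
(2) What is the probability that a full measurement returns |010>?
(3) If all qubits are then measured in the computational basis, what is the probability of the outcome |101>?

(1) The amplitude on |001> is 0.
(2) The probability of measuring |010> is 1/2.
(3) The probability of measuring |101> is 0.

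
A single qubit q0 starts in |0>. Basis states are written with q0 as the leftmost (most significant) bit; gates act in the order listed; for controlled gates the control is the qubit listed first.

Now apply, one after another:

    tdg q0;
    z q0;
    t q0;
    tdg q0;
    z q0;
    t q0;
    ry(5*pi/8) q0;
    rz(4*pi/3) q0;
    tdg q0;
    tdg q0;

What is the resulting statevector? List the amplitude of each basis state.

After the circuit, the state carries amplitude -exp(I*pi/3)*cos(5*pi/16) on |0>, exp(I*pi/6)*sin(5*pi/16) on |1>. Key observation: steps 1-6 multiply out to the identity, so the circuit reduces to the remaining gates.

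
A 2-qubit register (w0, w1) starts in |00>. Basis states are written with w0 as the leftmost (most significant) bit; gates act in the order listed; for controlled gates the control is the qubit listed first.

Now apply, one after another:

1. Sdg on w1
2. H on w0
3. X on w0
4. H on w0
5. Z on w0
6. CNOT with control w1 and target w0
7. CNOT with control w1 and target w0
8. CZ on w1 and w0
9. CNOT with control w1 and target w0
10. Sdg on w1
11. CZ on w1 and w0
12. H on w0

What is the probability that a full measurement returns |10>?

Outcome |10> occurs with probability 1/2. Key observation: gates 2-5 undo each other exactly, leaving only the rest of the circuit to track.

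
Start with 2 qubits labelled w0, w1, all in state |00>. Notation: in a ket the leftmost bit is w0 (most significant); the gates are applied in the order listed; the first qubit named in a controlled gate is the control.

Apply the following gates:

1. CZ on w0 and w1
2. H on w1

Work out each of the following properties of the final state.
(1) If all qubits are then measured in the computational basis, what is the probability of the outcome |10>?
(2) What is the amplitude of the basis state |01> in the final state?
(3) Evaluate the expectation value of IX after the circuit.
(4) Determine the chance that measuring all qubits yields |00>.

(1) The probability of measuring |10> is 0.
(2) |01> carries amplitude sqrt(2)/2 in the final state.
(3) The observable IX averages to 1.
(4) A full measurement returns |00> with probability 1/2.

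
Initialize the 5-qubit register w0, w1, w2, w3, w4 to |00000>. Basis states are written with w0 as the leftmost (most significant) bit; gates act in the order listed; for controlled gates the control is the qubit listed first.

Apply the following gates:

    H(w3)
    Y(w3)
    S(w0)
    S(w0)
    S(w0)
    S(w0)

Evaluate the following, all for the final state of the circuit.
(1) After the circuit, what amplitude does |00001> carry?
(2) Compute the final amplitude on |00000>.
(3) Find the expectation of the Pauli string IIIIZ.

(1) The final state's coefficient on |00001> equals 0. Key observation: steps 3-6 multiply out to the identity, so the circuit reduces to the remaining gates.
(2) |00000> carries amplitude -sqrt(2)*I/2 in the final state.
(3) In the final state, IIIIZ has expectation 1.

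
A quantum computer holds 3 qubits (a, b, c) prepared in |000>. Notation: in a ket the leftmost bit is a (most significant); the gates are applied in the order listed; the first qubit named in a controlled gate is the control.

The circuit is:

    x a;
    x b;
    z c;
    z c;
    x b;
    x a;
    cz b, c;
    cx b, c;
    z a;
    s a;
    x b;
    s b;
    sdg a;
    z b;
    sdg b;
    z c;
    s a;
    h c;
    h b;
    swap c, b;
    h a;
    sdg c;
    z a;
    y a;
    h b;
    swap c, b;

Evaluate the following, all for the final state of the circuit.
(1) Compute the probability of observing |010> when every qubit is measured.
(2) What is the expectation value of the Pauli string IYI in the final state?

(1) Outcome |010> occurs with probability 1/4. Key observation: steps 1-6 multiply out to the identity, so the circuit reduces to the remaining gates.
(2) In the final state, IYI has expectation 1.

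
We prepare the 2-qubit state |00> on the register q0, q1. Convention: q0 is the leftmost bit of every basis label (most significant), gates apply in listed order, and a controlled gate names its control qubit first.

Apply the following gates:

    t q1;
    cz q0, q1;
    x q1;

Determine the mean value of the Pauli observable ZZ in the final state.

The observable ZZ averages to -1.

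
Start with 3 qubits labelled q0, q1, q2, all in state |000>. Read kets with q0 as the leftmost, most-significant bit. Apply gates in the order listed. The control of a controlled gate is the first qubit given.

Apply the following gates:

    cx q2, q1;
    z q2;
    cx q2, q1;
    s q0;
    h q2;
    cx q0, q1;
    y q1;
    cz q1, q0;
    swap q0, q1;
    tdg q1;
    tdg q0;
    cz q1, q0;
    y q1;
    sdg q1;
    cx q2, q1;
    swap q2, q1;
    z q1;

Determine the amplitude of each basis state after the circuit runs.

After the circuit, the state carries amplitude sqrt(2)*exp(I*pi/4)/2 on |101>, -sqrt(2)*exp(I*pi/4)/2 on |110>, and 0 on every other basis state.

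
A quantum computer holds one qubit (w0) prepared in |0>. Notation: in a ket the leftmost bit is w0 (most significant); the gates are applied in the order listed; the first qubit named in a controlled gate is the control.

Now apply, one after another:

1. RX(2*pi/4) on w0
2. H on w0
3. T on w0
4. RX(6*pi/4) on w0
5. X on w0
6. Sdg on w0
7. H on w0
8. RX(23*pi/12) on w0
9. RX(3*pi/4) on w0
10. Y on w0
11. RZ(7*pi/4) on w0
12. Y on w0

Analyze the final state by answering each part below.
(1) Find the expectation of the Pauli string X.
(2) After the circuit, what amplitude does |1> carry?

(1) The expectation value of X is 1/4.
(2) The final state's coefficient on |1> equals (-sqrt(3)*(1 - I)*exp(I*pi/4) - 1 - I)*exp(I*pi/8)/4.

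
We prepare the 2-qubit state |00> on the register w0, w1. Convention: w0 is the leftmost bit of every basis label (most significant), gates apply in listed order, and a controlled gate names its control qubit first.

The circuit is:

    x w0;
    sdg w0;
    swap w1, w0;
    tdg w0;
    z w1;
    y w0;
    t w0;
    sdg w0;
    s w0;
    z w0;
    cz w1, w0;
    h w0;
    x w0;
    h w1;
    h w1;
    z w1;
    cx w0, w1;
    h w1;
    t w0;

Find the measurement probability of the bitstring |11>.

A full measurement returns |11> with probability 1/4.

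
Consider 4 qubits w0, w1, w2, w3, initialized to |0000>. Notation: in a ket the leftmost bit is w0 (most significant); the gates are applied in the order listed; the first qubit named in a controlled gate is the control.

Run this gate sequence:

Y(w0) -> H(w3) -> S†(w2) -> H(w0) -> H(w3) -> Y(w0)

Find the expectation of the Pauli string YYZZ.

The expectation value of YYZZ is 0.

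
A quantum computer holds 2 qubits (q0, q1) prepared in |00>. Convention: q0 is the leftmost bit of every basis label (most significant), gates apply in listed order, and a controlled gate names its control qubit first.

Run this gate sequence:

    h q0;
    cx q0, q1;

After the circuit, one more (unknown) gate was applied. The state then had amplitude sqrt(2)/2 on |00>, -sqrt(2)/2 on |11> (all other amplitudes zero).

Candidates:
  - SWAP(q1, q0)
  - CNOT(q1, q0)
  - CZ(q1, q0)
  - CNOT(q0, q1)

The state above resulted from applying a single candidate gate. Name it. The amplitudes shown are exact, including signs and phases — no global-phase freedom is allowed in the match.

It was CZ(q1, q0) that produced the state shown.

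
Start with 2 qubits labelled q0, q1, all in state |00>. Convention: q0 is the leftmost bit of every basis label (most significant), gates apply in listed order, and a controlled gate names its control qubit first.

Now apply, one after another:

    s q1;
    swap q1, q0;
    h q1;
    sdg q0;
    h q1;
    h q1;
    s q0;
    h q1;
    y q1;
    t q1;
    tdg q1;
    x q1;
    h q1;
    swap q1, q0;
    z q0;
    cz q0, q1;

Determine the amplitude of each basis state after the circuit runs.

After the circuit, the state carries amplitude sqrt(2)*I/2 on |00>, 0 on |01>, -sqrt(2)*I/2 on |10>, 0 on |11>. Key observation: the block from step 3 through step 8 cancels to the identity and can be dropped.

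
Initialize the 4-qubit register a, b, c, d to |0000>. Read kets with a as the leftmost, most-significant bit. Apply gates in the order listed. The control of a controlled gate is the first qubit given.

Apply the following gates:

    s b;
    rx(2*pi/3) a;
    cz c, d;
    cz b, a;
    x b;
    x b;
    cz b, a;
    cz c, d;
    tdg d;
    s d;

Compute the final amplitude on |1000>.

The amplitude on |1000> is -sqrt(3)*I/2. Key observation: the block from step 3 through step 8 cancels to the identity and can be dropped.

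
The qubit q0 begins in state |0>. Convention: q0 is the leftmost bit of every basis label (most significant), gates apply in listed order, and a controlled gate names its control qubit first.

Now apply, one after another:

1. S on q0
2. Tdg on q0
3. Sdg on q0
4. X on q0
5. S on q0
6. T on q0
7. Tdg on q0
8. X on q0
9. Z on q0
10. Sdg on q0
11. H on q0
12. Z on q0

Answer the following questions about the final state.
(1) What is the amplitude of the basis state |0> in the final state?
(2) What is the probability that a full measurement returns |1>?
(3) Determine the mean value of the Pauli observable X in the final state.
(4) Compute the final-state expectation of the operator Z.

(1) |0> carries amplitude sqrt(2)*I/2 in the final state.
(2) Outcome |1> occurs with probability 1/2.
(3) The expectation value of X is -1.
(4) In the final state, Z has expectation 0.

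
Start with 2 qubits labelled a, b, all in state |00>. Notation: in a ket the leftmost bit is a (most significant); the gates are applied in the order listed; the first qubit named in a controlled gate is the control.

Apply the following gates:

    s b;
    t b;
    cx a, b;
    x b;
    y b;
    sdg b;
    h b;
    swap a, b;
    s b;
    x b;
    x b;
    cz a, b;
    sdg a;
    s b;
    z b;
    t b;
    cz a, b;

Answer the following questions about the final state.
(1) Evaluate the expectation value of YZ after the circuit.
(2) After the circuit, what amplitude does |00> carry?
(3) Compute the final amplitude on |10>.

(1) In the final state, YZ has expectation -1. Key observation: gates 10-11 undo each other exactly, leaving only the rest of the circuit to track.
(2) |00> carries amplitude -sqrt(2)*I/2 in the final state.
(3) The amplitude on |10> is -sqrt(2)/2.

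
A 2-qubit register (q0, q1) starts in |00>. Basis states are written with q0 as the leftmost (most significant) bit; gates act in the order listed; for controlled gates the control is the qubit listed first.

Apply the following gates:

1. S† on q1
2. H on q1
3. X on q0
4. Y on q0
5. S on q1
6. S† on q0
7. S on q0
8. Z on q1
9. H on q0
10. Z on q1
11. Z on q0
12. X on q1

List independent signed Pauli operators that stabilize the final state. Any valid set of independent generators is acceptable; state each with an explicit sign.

One valid set of independent stabilizer generators is -XI, -IY (any independent generating set of the same group is equally correct).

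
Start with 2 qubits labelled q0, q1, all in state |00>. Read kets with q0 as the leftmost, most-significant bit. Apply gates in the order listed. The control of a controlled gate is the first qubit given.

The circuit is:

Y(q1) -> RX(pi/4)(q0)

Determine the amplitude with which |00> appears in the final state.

The amplitude on |00> is 0.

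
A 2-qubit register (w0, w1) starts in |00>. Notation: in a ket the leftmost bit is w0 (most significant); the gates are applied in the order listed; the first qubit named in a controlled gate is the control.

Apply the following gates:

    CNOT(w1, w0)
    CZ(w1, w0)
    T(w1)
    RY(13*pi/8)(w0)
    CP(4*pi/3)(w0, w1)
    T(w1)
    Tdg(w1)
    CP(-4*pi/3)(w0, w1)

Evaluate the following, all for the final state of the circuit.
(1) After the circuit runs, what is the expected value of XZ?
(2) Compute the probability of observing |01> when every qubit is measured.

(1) The expectation value of XZ is -sqrt(sqrt(2) + 2)/2. Key observation: steps 5-8 multiply out to the identity, so the circuit reduces to the remaining gates.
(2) The probability of measuring |01> is 0.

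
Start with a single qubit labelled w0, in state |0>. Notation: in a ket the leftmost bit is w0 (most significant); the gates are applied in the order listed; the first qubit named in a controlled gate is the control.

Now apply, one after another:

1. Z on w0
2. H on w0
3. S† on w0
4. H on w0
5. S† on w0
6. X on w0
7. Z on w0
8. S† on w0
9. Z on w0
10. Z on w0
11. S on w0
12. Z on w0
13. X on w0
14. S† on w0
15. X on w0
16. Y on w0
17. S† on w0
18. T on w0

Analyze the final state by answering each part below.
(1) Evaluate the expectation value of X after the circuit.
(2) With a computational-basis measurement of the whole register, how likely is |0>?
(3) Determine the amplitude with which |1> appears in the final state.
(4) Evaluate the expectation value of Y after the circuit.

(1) In the final state, X has expectation sqrt(2)/2. Key observation: steps 6-13 multiply out to the identity, so the circuit reduces to the remaining gates.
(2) A full measurement returns |0> with probability 1/2.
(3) |1> carries amplitude (-1 - I)*exp(I*pi/4)/2 in the final state.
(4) In the final state, Y has expectation sqrt(2)/2.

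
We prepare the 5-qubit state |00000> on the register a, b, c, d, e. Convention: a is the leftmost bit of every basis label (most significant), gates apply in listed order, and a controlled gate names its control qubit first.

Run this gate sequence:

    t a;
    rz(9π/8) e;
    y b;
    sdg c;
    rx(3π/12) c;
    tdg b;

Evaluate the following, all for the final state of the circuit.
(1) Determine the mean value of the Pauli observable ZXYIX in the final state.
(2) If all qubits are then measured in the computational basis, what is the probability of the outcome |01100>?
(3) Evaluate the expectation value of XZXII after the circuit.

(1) In the final state, ZXYIX has expectation 0.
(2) Outcome |01100> occurs with probability 1/2 - sqrt(2)/4.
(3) The observable XZXII averages to 0.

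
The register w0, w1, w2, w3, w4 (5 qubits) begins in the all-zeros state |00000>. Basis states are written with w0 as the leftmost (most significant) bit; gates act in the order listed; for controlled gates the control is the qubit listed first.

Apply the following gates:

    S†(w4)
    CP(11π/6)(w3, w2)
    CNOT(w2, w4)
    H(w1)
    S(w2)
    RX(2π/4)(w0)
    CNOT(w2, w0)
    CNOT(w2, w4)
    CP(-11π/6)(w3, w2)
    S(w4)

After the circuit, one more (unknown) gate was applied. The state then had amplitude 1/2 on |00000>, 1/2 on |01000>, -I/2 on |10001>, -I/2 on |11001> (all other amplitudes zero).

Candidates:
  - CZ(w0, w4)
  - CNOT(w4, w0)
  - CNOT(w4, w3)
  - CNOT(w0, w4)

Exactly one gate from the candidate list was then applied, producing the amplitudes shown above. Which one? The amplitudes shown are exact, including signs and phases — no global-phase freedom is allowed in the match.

It was CNOT(w0, w4) that produced the state shown.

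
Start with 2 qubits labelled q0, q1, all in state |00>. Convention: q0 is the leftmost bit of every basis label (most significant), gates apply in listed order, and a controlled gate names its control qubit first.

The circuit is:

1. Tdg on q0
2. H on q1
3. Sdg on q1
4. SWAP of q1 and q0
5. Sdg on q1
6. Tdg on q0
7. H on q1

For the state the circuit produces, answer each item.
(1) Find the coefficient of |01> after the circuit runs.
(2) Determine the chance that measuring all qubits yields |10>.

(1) The amplitude on |01> is 1/2.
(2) The probability of measuring |10> is 1/4.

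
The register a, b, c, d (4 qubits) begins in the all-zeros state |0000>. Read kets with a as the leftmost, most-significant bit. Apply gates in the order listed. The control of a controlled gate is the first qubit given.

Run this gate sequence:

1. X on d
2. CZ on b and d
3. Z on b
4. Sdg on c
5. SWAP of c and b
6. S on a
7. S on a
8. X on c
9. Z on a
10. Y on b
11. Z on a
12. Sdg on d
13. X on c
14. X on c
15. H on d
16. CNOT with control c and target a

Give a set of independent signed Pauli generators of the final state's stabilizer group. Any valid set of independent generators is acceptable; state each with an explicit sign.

The final state is stabilized by the group generated by -IIIX, -ZIII, -IZII, -IIZI; other independent generating sets are equally valid. Key observation: the block from step 13 through step 14 cancels to the identity and can be dropped.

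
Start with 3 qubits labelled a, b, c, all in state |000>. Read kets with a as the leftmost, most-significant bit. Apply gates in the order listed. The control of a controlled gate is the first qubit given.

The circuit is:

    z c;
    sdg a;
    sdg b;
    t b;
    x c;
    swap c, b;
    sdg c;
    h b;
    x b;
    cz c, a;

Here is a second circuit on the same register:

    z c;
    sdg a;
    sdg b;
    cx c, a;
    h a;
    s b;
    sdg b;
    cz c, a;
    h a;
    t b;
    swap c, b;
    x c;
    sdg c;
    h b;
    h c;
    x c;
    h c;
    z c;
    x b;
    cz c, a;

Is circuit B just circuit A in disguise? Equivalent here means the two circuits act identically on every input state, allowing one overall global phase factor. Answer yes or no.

No, they are not equivalent — no single phase factor reconciles the two unitaries.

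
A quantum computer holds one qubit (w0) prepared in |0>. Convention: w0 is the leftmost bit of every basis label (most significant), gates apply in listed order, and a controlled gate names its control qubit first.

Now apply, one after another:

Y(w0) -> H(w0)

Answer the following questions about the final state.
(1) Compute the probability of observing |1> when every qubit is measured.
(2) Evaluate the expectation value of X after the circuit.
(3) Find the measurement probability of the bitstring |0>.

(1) The probability of measuring |1> is 1/2.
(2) In the final state, X has expectation -1.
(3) Outcome |0> occurs with probability 1/2.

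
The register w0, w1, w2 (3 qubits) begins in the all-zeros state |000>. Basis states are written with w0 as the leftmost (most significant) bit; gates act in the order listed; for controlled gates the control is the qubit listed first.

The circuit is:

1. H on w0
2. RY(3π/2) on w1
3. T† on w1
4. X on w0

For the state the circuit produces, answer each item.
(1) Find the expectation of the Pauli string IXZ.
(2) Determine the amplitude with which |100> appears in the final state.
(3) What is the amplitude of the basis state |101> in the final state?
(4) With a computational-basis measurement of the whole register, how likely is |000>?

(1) The expectation value of IXZ is -sqrt(2)/2.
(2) |100> carries amplitude -1/2 in the final state.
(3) |101> carries amplitude 0 in the final state.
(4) A full measurement returns |000> with probability 1/4.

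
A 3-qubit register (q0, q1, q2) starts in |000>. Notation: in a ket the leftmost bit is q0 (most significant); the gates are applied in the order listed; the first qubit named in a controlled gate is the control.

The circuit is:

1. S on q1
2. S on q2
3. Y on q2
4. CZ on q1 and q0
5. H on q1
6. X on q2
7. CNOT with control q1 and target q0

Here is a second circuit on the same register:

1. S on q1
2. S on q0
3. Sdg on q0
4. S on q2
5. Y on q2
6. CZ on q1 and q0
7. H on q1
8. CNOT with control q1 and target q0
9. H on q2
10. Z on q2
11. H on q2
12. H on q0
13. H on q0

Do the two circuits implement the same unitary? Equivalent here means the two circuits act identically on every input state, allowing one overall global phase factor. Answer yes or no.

Yes — the two circuits implement the same unitary up to a global phase.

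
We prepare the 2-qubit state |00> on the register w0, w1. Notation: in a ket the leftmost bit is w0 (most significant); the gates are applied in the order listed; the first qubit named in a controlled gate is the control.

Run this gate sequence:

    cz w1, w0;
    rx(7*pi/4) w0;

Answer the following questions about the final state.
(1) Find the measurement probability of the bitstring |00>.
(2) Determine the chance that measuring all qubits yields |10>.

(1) Outcome |00> occurs with probability sqrt(2)/4 + 1/2.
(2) Outcome |10> occurs with probability 1/2 - sqrt(2)/4.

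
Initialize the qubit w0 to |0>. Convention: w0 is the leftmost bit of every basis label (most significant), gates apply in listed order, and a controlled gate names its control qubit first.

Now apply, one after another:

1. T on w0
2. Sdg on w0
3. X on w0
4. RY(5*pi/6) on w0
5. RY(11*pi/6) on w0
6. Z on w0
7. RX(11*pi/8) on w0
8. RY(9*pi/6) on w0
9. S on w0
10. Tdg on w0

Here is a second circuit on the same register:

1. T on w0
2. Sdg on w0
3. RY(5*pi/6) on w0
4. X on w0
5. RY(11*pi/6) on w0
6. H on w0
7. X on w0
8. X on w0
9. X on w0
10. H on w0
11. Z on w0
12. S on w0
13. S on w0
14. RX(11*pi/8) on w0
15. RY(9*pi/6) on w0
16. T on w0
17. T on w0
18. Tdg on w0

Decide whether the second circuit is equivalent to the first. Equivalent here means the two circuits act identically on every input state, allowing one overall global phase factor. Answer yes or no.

No: there is an input state on which the two circuits produce genuinely different outputs (not merely differing by a phase).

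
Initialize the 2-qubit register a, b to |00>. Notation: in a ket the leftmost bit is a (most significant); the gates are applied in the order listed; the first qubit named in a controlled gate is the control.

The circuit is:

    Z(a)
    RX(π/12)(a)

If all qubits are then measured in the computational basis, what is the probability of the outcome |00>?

The probability of measuring |00> is sqrt(2)/8 + sqrt(6)/8 + 1/2.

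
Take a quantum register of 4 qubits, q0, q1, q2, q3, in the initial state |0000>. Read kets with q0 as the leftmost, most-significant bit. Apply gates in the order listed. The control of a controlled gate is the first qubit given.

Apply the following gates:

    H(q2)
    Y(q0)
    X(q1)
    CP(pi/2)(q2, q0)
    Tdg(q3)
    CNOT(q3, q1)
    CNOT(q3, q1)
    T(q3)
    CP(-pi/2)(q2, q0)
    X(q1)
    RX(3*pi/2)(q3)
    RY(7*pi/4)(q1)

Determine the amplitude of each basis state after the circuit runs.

After the circuit, the state carries amplitude 0 on |0000>, 0 on |0001>, 0 on |0010>, 0 on |0011>, 0 on |0100>, 0 on |0101>, 0 on |0110>, 0 on |0111>, I*sqrt(sqrt(2) + 2)/4 on |1000>, -sqrt(sqrt(2) + 2)/4 on |1001>, I*sqrt(sqrt(2) + 2)/4 on |1010>, -sqrt(sqrt(2) + 2)/4 on |1011>, -I*sqrt(2 - sqrt(2))/4 on |1100>, sqrt(2 - sqrt(2))/4 on |1101>, -I*sqrt(2 - sqrt(2))/4 on |1110>, sqrt(2 - sqrt(2))/4 on |1111>. Key observation: gates 3-10 undo each other exactly, leaving only the rest of the circuit to track.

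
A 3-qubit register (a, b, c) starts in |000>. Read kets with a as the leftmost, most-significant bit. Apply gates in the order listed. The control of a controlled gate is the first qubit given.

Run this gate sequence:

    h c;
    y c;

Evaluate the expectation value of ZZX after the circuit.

The observable ZZX averages to -1.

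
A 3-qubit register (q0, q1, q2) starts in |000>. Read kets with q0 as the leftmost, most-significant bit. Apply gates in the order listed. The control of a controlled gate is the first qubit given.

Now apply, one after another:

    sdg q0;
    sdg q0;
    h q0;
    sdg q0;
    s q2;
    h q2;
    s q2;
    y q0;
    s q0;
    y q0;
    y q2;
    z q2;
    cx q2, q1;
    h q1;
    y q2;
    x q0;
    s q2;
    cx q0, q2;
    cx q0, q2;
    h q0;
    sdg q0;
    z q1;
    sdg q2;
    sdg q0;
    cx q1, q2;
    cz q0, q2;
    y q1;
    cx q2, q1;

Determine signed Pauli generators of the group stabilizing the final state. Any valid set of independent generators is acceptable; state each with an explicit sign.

The final state is stabilized by the group generated by +IYZ, -IZX, -ZII; other independent generating sets are equally valid. Key observation: the block from step 18 through step 19 cancels to the identity and can be dropped.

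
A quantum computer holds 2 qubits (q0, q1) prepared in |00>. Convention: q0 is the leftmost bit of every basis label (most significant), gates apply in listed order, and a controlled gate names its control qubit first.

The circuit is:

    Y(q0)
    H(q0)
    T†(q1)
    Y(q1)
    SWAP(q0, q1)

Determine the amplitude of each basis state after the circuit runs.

After the circuit, the state carries amplitude 0 on |00>, 0 on |01>, -sqrt(2)/2 on |10>, sqrt(2)/2 on |11>.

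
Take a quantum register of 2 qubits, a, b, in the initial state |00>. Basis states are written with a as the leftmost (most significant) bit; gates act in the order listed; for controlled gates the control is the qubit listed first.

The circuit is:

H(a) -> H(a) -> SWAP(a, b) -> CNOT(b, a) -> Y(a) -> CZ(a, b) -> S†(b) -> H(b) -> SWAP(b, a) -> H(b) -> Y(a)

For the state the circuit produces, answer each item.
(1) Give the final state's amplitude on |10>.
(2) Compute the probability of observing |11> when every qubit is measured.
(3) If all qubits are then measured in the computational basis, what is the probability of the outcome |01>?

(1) |10> carries amplitude -1/2 in the final state. Key observation: the block from step 1 through step 2 cancels to the identity and can be dropped.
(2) The probability of measuring |11> is 1/4.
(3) A full measurement returns |01> with probability 1/4.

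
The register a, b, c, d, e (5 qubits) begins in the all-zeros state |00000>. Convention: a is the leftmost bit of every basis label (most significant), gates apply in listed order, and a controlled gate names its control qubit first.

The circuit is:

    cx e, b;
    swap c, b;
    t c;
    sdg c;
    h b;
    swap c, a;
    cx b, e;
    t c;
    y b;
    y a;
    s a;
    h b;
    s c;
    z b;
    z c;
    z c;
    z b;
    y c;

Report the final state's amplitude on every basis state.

After the circuit, the state carries amplitude 1/2 on |10100>, -1/2 on |10101>, -1/2 on |11100>, -1/2 on |11101>, and 0 on every other basis state.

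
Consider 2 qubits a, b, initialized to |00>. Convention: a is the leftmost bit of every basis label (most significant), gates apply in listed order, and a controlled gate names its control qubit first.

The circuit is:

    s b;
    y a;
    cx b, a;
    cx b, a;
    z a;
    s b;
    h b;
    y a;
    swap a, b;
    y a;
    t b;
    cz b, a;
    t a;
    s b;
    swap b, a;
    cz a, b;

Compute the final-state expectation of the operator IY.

In the final state, IY has expectation -sqrt(2)/2.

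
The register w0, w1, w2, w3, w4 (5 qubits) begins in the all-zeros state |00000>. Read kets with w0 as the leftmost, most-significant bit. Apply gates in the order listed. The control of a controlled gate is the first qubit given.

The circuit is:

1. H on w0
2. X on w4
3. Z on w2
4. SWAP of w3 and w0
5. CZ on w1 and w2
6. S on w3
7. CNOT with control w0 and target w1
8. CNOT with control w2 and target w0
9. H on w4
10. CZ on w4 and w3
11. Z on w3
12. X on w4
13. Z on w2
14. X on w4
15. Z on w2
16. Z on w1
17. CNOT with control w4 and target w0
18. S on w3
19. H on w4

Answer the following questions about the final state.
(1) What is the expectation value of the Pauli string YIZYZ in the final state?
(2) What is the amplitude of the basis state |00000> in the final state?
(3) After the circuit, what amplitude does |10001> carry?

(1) The expectation value of YIZYZ is -1.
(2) |00000> carries amplitude sqrt(2)/4 in the final state.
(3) The final state's coefficient on |10001> equals sqrt(2)/4.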